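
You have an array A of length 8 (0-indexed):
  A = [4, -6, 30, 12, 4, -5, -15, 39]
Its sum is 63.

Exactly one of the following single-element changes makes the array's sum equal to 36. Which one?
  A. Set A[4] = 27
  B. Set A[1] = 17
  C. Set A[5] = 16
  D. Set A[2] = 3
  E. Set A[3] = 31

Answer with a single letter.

Answer: D

Derivation:
Option A: A[4] 4->27, delta=23, new_sum=63+(23)=86
Option B: A[1] -6->17, delta=23, new_sum=63+(23)=86
Option C: A[5] -5->16, delta=21, new_sum=63+(21)=84
Option D: A[2] 30->3, delta=-27, new_sum=63+(-27)=36 <-- matches target
Option E: A[3] 12->31, delta=19, new_sum=63+(19)=82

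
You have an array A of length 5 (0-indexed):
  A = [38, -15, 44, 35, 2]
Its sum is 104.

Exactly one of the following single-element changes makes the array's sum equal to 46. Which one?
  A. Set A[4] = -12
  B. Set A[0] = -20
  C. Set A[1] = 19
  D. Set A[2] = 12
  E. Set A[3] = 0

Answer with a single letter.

Option A: A[4] 2->-12, delta=-14, new_sum=104+(-14)=90
Option B: A[0] 38->-20, delta=-58, new_sum=104+(-58)=46 <-- matches target
Option C: A[1] -15->19, delta=34, new_sum=104+(34)=138
Option D: A[2] 44->12, delta=-32, new_sum=104+(-32)=72
Option E: A[3] 35->0, delta=-35, new_sum=104+(-35)=69

Answer: B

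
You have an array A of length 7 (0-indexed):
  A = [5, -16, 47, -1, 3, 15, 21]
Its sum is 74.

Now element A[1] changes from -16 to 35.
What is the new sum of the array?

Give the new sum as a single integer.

Answer: 125

Derivation:
Old value at index 1: -16
New value at index 1: 35
Delta = 35 - -16 = 51
New sum = old_sum + delta = 74 + (51) = 125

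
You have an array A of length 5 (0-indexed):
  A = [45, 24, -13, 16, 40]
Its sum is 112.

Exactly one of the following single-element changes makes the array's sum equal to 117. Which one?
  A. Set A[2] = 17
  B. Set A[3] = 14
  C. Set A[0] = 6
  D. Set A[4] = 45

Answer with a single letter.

Option A: A[2] -13->17, delta=30, new_sum=112+(30)=142
Option B: A[3] 16->14, delta=-2, new_sum=112+(-2)=110
Option C: A[0] 45->6, delta=-39, new_sum=112+(-39)=73
Option D: A[4] 40->45, delta=5, new_sum=112+(5)=117 <-- matches target

Answer: D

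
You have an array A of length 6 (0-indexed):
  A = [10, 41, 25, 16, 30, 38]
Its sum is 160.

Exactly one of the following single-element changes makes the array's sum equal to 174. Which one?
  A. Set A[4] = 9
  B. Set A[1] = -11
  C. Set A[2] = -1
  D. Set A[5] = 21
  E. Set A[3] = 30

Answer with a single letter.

Answer: E

Derivation:
Option A: A[4] 30->9, delta=-21, new_sum=160+(-21)=139
Option B: A[1] 41->-11, delta=-52, new_sum=160+(-52)=108
Option C: A[2] 25->-1, delta=-26, new_sum=160+(-26)=134
Option D: A[5] 38->21, delta=-17, new_sum=160+(-17)=143
Option E: A[3] 16->30, delta=14, new_sum=160+(14)=174 <-- matches target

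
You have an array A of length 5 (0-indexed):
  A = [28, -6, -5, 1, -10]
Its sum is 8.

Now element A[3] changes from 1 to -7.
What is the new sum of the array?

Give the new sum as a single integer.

Old value at index 3: 1
New value at index 3: -7
Delta = -7 - 1 = -8
New sum = old_sum + delta = 8 + (-8) = 0

Answer: 0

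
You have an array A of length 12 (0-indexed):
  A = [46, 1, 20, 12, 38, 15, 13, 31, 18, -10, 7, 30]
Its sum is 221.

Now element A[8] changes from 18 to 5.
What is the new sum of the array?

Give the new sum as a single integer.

Old value at index 8: 18
New value at index 8: 5
Delta = 5 - 18 = -13
New sum = old_sum + delta = 221 + (-13) = 208

Answer: 208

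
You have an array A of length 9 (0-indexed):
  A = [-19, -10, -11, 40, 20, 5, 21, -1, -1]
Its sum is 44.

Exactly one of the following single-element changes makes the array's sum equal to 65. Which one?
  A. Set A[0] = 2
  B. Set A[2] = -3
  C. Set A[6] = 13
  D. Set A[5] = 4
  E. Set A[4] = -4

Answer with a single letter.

Answer: A

Derivation:
Option A: A[0] -19->2, delta=21, new_sum=44+(21)=65 <-- matches target
Option B: A[2] -11->-3, delta=8, new_sum=44+(8)=52
Option C: A[6] 21->13, delta=-8, new_sum=44+(-8)=36
Option D: A[5] 5->4, delta=-1, new_sum=44+(-1)=43
Option E: A[4] 20->-4, delta=-24, new_sum=44+(-24)=20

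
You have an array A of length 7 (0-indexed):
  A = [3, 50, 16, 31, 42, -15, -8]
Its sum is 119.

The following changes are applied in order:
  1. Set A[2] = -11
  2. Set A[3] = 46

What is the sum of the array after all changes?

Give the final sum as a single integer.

Answer: 107

Derivation:
Initial sum: 119
Change 1: A[2] 16 -> -11, delta = -27, sum = 92
Change 2: A[3] 31 -> 46, delta = 15, sum = 107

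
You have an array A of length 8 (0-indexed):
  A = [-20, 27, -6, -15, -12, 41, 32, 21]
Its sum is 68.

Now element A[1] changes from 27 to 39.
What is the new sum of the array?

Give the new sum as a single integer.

Answer: 80

Derivation:
Old value at index 1: 27
New value at index 1: 39
Delta = 39 - 27 = 12
New sum = old_sum + delta = 68 + (12) = 80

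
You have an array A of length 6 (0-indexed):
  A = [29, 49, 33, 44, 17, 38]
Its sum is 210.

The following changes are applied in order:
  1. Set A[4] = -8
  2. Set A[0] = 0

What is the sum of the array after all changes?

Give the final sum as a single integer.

Initial sum: 210
Change 1: A[4] 17 -> -8, delta = -25, sum = 185
Change 2: A[0] 29 -> 0, delta = -29, sum = 156

Answer: 156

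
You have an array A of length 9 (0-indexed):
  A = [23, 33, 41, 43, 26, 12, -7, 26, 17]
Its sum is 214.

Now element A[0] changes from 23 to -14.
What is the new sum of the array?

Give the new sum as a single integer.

Answer: 177

Derivation:
Old value at index 0: 23
New value at index 0: -14
Delta = -14 - 23 = -37
New sum = old_sum + delta = 214 + (-37) = 177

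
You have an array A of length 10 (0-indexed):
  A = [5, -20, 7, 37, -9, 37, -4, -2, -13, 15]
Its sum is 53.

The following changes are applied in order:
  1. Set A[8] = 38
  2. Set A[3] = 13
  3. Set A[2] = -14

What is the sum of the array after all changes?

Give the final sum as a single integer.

Initial sum: 53
Change 1: A[8] -13 -> 38, delta = 51, sum = 104
Change 2: A[3] 37 -> 13, delta = -24, sum = 80
Change 3: A[2] 7 -> -14, delta = -21, sum = 59

Answer: 59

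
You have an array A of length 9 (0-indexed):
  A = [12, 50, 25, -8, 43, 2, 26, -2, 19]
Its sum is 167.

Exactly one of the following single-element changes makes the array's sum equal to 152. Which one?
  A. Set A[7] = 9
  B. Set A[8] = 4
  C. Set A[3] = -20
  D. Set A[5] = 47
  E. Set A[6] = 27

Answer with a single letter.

Option A: A[7] -2->9, delta=11, new_sum=167+(11)=178
Option B: A[8] 19->4, delta=-15, new_sum=167+(-15)=152 <-- matches target
Option C: A[3] -8->-20, delta=-12, new_sum=167+(-12)=155
Option D: A[5] 2->47, delta=45, new_sum=167+(45)=212
Option E: A[6] 26->27, delta=1, new_sum=167+(1)=168

Answer: B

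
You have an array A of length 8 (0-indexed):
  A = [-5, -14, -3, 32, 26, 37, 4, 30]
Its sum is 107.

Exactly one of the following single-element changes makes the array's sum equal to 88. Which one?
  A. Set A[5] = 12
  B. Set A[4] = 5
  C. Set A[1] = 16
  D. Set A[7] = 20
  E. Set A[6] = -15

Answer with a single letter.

Option A: A[5] 37->12, delta=-25, new_sum=107+(-25)=82
Option B: A[4] 26->5, delta=-21, new_sum=107+(-21)=86
Option C: A[1] -14->16, delta=30, new_sum=107+(30)=137
Option D: A[7] 30->20, delta=-10, new_sum=107+(-10)=97
Option E: A[6] 4->-15, delta=-19, new_sum=107+(-19)=88 <-- matches target

Answer: E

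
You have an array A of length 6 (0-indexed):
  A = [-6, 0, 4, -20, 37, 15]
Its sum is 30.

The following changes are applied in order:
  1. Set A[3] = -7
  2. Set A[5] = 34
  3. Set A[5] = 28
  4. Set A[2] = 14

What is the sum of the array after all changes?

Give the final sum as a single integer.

Answer: 66

Derivation:
Initial sum: 30
Change 1: A[3] -20 -> -7, delta = 13, sum = 43
Change 2: A[5] 15 -> 34, delta = 19, sum = 62
Change 3: A[5] 34 -> 28, delta = -6, sum = 56
Change 4: A[2] 4 -> 14, delta = 10, sum = 66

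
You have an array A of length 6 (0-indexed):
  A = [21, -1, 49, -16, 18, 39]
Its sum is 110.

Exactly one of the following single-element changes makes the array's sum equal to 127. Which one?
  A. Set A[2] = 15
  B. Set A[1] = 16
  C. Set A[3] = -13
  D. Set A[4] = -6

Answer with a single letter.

Answer: B

Derivation:
Option A: A[2] 49->15, delta=-34, new_sum=110+(-34)=76
Option B: A[1] -1->16, delta=17, new_sum=110+(17)=127 <-- matches target
Option C: A[3] -16->-13, delta=3, new_sum=110+(3)=113
Option D: A[4] 18->-6, delta=-24, new_sum=110+(-24)=86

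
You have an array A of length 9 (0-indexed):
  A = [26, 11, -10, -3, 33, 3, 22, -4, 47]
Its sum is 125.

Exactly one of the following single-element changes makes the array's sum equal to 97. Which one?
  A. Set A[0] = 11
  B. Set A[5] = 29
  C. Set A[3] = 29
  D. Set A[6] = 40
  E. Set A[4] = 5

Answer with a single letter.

Answer: E

Derivation:
Option A: A[0] 26->11, delta=-15, new_sum=125+(-15)=110
Option B: A[5] 3->29, delta=26, new_sum=125+(26)=151
Option C: A[3] -3->29, delta=32, new_sum=125+(32)=157
Option D: A[6] 22->40, delta=18, new_sum=125+(18)=143
Option E: A[4] 33->5, delta=-28, new_sum=125+(-28)=97 <-- matches target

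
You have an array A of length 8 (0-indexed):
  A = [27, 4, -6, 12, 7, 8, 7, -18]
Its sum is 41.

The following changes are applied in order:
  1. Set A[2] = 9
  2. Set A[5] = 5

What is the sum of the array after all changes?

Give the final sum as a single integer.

Answer: 53

Derivation:
Initial sum: 41
Change 1: A[2] -6 -> 9, delta = 15, sum = 56
Change 2: A[5] 8 -> 5, delta = -3, sum = 53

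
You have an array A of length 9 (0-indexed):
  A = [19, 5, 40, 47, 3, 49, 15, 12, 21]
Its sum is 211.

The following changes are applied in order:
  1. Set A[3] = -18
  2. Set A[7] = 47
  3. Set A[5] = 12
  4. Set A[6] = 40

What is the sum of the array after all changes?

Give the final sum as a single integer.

Answer: 169

Derivation:
Initial sum: 211
Change 1: A[3] 47 -> -18, delta = -65, sum = 146
Change 2: A[7] 12 -> 47, delta = 35, sum = 181
Change 3: A[5] 49 -> 12, delta = -37, sum = 144
Change 4: A[6] 15 -> 40, delta = 25, sum = 169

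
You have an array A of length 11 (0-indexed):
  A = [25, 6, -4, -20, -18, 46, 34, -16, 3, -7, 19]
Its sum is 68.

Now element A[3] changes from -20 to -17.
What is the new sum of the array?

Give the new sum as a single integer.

Answer: 71

Derivation:
Old value at index 3: -20
New value at index 3: -17
Delta = -17 - -20 = 3
New sum = old_sum + delta = 68 + (3) = 71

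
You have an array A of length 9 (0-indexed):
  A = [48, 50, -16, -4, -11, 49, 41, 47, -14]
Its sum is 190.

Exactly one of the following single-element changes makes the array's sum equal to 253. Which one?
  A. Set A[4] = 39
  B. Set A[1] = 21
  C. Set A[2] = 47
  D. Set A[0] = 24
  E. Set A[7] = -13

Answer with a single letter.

Answer: C

Derivation:
Option A: A[4] -11->39, delta=50, new_sum=190+(50)=240
Option B: A[1] 50->21, delta=-29, new_sum=190+(-29)=161
Option C: A[2] -16->47, delta=63, new_sum=190+(63)=253 <-- matches target
Option D: A[0] 48->24, delta=-24, new_sum=190+(-24)=166
Option E: A[7] 47->-13, delta=-60, new_sum=190+(-60)=130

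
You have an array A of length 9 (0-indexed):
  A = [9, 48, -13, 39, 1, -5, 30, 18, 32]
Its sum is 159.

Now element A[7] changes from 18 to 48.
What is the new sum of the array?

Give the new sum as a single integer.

Old value at index 7: 18
New value at index 7: 48
Delta = 48 - 18 = 30
New sum = old_sum + delta = 159 + (30) = 189

Answer: 189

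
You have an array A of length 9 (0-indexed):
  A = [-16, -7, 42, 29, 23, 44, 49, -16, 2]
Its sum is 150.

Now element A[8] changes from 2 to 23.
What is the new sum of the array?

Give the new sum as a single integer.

Answer: 171

Derivation:
Old value at index 8: 2
New value at index 8: 23
Delta = 23 - 2 = 21
New sum = old_sum + delta = 150 + (21) = 171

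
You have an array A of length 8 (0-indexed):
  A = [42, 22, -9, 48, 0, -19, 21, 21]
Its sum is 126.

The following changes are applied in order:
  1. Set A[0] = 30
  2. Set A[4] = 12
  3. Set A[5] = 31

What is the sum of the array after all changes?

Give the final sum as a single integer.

Initial sum: 126
Change 1: A[0] 42 -> 30, delta = -12, sum = 114
Change 2: A[4] 0 -> 12, delta = 12, sum = 126
Change 3: A[5] -19 -> 31, delta = 50, sum = 176

Answer: 176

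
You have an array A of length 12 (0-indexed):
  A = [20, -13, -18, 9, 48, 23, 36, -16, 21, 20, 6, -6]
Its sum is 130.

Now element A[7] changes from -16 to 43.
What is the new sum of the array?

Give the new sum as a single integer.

Old value at index 7: -16
New value at index 7: 43
Delta = 43 - -16 = 59
New sum = old_sum + delta = 130 + (59) = 189

Answer: 189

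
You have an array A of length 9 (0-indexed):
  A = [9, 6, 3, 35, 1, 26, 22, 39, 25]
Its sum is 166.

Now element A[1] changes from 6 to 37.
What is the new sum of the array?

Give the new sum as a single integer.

Answer: 197

Derivation:
Old value at index 1: 6
New value at index 1: 37
Delta = 37 - 6 = 31
New sum = old_sum + delta = 166 + (31) = 197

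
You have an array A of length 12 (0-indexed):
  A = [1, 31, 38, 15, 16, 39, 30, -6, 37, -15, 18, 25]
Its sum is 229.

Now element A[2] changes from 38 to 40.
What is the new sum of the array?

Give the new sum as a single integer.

Answer: 231

Derivation:
Old value at index 2: 38
New value at index 2: 40
Delta = 40 - 38 = 2
New sum = old_sum + delta = 229 + (2) = 231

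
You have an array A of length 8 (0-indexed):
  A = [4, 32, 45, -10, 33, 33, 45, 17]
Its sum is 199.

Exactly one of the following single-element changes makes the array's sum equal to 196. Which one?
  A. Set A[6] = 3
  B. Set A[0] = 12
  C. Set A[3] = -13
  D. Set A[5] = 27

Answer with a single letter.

Answer: C

Derivation:
Option A: A[6] 45->3, delta=-42, new_sum=199+(-42)=157
Option B: A[0] 4->12, delta=8, new_sum=199+(8)=207
Option C: A[3] -10->-13, delta=-3, new_sum=199+(-3)=196 <-- matches target
Option D: A[5] 33->27, delta=-6, new_sum=199+(-6)=193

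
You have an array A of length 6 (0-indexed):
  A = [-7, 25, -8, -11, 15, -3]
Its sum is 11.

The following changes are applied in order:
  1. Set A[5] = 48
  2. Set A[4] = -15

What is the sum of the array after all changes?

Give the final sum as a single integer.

Answer: 32

Derivation:
Initial sum: 11
Change 1: A[5] -3 -> 48, delta = 51, sum = 62
Change 2: A[4] 15 -> -15, delta = -30, sum = 32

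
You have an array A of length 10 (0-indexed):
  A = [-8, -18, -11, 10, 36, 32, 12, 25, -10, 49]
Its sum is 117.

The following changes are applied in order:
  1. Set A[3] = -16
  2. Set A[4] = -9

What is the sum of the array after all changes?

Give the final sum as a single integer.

Initial sum: 117
Change 1: A[3] 10 -> -16, delta = -26, sum = 91
Change 2: A[4] 36 -> -9, delta = -45, sum = 46

Answer: 46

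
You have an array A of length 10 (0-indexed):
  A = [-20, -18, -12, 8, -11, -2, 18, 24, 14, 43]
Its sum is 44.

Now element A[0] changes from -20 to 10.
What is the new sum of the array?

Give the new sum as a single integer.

Old value at index 0: -20
New value at index 0: 10
Delta = 10 - -20 = 30
New sum = old_sum + delta = 44 + (30) = 74

Answer: 74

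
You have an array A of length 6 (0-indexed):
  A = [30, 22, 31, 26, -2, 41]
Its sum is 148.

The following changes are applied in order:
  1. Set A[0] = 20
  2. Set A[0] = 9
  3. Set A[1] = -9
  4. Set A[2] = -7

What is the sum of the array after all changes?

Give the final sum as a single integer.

Answer: 58

Derivation:
Initial sum: 148
Change 1: A[0] 30 -> 20, delta = -10, sum = 138
Change 2: A[0] 20 -> 9, delta = -11, sum = 127
Change 3: A[1] 22 -> -9, delta = -31, sum = 96
Change 4: A[2] 31 -> -7, delta = -38, sum = 58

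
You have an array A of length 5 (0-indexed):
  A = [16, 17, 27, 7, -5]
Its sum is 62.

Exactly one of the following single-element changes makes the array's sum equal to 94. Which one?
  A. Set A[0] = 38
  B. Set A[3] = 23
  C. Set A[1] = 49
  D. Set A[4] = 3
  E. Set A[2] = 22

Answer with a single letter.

Answer: C

Derivation:
Option A: A[0] 16->38, delta=22, new_sum=62+(22)=84
Option B: A[3] 7->23, delta=16, new_sum=62+(16)=78
Option C: A[1] 17->49, delta=32, new_sum=62+(32)=94 <-- matches target
Option D: A[4] -5->3, delta=8, new_sum=62+(8)=70
Option E: A[2] 27->22, delta=-5, new_sum=62+(-5)=57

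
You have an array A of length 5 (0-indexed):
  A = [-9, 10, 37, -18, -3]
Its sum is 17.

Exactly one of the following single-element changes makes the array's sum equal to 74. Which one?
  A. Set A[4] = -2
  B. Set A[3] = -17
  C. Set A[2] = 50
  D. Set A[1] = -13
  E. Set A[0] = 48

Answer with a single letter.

Answer: E

Derivation:
Option A: A[4] -3->-2, delta=1, new_sum=17+(1)=18
Option B: A[3] -18->-17, delta=1, new_sum=17+(1)=18
Option C: A[2] 37->50, delta=13, new_sum=17+(13)=30
Option D: A[1] 10->-13, delta=-23, new_sum=17+(-23)=-6
Option E: A[0] -9->48, delta=57, new_sum=17+(57)=74 <-- matches target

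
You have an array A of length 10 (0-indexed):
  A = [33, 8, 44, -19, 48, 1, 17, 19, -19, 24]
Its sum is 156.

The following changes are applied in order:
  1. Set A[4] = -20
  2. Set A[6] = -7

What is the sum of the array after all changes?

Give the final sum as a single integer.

Answer: 64

Derivation:
Initial sum: 156
Change 1: A[4] 48 -> -20, delta = -68, sum = 88
Change 2: A[6] 17 -> -7, delta = -24, sum = 64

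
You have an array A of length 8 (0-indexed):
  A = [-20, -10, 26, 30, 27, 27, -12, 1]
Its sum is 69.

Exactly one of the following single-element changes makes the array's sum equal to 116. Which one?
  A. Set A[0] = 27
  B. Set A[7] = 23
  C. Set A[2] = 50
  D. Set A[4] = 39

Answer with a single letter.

Answer: A

Derivation:
Option A: A[0] -20->27, delta=47, new_sum=69+(47)=116 <-- matches target
Option B: A[7] 1->23, delta=22, new_sum=69+(22)=91
Option C: A[2] 26->50, delta=24, new_sum=69+(24)=93
Option D: A[4] 27->39, delta=12, new_sum=69+(12)=81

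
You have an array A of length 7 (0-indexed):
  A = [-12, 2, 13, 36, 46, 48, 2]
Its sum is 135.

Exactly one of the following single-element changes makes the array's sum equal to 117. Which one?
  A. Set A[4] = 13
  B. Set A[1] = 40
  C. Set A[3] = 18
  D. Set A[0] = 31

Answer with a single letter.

Answer: C

Derivation:
Option A: A[4] 46->13, delta=-33, new_sum=135+(-33)=102
Option B: A[1] 2->40, delta=38, new_sum=135+(38)=173
Option C: A[3] 36->18, delta=-18, new_sum=135+(-18)=117 <-- matches target
Option D: A[0] -12->31, delta=43, new_sum=135+(43)=178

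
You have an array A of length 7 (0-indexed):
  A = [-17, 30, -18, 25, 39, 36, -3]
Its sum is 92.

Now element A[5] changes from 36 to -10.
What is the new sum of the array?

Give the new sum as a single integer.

Answer: 46

Derivation:
Old value at index 5: 36
New value at index 5: -10
Delta = -10 - 36 = -46
New sum = old_sum + delta = 92 + (-46) = 46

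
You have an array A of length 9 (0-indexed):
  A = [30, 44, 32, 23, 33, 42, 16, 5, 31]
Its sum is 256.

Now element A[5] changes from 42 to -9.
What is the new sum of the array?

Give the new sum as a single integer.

Answer: 205

Derivation:
Old value at index 5: 42
New value at index 5: -9
Delta = -9 - 42 = -51
New sum = old_sum + delta = 256 + (-51) = 205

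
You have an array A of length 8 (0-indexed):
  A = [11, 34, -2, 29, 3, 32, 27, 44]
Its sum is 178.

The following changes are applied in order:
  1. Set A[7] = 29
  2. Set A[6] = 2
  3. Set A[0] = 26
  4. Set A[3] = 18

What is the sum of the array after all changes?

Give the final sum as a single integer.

Answer: 142

Derivation:
Initial sum: 178
Change 1: A[7] 44 -> 29, delta = -15, sum = 163
Change 2: A[6] 27 -> 2, delta = -25, sum = 138
Change 3: A[0] 11 -> 26, delta = 15, sum = 153
Change 4: A[3] 29 -> 18, delta = -11, sum = 142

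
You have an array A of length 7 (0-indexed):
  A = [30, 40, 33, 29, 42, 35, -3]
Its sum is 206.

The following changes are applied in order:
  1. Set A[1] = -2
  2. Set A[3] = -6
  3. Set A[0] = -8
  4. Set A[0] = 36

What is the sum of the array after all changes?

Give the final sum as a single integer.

Initial sum: 206
Change 1: A[1] 40 -> -2, delta = -42, sum = 164
Change 2: A[3] 29 -> -6, delta = -35, sum = 129
Change 3: A[0] 30 -> -8, delta = -38, sum = 91
Change 4: A[0] -8 -> 36, delta = 44, sum = 135

Answer: 135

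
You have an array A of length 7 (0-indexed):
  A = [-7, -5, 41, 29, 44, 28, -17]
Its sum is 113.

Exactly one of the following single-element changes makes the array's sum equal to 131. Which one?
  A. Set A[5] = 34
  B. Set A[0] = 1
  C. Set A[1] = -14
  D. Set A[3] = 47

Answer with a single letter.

Answer: D

Derivation:
Option A: A[5] 28->34, delta=6, new_sum=113+(6)=119
Option B: A[0] -7->1, delta=8, new_sum=113+(8)=121
Option C: A[1] -5->-14, delta=-9, new_sum=113+(-9)=104
Option D: A[3] 29->47, delta=18, new_sum=113+(18)=131 <-- matches target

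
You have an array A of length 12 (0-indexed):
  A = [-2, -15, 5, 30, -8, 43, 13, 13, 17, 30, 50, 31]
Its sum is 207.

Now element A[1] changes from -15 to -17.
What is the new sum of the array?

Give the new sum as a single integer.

Old value at index 1: -15
New value at index 1: -17
Delta = -17 - -15 = -2
New sum = old_sum + delta = 207 + (-2) = 205

Answer: 205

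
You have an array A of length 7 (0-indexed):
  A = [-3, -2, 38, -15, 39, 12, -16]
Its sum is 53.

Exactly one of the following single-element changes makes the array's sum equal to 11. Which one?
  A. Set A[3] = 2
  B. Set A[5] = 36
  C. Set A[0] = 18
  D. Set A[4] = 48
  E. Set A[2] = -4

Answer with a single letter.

Option A: A[3] -15->2, delta=17, new_sum=53+(17)=70
Option B: A[5] 12->36, delta=24, new_sum=53+(24)=77
Option C: A[0] -3->18, delta=21, new_sum=53+(21)=74
Option D: A[4] 39->48, delta=9, new_sum=53+(9)=62
Option E: A[2] 38->-4, delta=-42, new_sum=53+(-42)=11 <-- matches target

Answer: E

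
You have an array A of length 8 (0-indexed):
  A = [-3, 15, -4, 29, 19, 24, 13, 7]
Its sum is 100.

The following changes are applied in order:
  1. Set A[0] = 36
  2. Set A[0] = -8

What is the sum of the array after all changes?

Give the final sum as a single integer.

Initial sum: 100
Change 1: A[0] -3 -> 36, delta = 39, sum = 139
Change 2: A[0] 36 -> -8, delta = -44, sum = 95

Answer: 95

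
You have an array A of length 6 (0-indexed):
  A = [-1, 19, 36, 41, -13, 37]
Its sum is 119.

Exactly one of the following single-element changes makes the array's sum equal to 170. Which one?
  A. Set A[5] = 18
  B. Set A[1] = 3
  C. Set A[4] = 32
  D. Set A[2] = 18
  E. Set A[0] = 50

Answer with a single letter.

Answer: E

Derivation:
Option A: A[5] 37->18, delta=-19, new_sum=119+(-19)=100
Option B: A[1] 19->3, delta=-16, new_sum=119+(-16)=103
Option C: A[4] -13->32, delta=45, new_sum=119+(45)=164
Option D: A[2] 36->18, delta=-18, new_sum=119+(-18)=101
Option E: A[0] -1->50, delta=51, new_sum=119+(51)=170 <-- matches target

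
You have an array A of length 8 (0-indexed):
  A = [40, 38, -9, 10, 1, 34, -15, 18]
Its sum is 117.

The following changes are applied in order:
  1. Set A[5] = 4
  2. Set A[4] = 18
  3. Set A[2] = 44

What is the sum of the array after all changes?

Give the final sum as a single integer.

Answer: 157

Derivation:
Initial sum: 117
Change 1: A[5] 34 -> 4, delta = -30, sum = 87
Change 2: A[4] 1 -> 18, delta = 17, sum = 104
Change 3: A[2] -9 -> 44, delta = 53, sum = 157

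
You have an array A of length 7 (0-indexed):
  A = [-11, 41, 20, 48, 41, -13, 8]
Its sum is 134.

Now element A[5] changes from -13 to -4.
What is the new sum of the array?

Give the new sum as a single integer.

Answer: 143

Derivation:
Old value at index 5: -13
New value at index 5: -4
Delta = -4 - -13 = 9
New sum = old_sum + delta = 134 + (9) = 143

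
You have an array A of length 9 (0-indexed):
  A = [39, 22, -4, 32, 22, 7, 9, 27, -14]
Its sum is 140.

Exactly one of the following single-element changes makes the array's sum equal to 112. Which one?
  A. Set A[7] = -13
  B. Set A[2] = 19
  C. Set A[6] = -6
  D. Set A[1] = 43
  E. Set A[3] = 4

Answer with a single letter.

Option A: A[7] 27->-13, delta=-40, new_sum=140+(-40)=100
Option B: A[2] -4->19, delta=23, new_sum=140+(23)=163
Option C: A[6] 9->-6, delta=-15, new_sum=140+(-15)=125
Option D: A[1] 22->43, delta=21, new_sum=140+(21)=161
Option E: A[3] 32->4, delta=-28, new_sum=140+(-28)=112 <-- matches target

Answer: E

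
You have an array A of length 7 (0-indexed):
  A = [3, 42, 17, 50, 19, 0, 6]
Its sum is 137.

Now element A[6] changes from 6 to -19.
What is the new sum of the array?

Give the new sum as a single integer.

Answer: 112

Derivation:
Old value at index 6: 6
New value at index 6: -19
Delta = -19 - 6 = -25
New sum = old_sum + delta = 137 + (-25) = 112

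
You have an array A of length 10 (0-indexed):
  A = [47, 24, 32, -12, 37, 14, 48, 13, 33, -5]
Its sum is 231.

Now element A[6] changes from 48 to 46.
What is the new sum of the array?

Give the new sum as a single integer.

Answer: 229

Derivation:
Old value at index 6: 48
New value at index 6: 46
Delta = 46 - 48 = -2
New sum = old_sum + delta = 231 + (-2) = 229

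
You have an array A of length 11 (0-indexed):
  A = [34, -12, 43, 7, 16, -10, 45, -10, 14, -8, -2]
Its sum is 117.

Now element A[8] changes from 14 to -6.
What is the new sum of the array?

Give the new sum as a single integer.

Answer: 97

Derivation:
Old value at index 8: 14
New value at index 8: -6
Delta = -6 - 14 = -20
New sum = old_sum + delta = 117 + (-20) = 97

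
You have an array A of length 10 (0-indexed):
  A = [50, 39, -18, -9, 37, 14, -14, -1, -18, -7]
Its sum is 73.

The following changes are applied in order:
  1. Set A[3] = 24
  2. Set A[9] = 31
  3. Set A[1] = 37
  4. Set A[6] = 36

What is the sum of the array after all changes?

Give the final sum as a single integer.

Answer: 192

Derivation:
Initial sum: 73
Change 1: A[3] -9 -> 24, delta = 33, sum = 106
Change 2: A[9] -7 -> 31, delta = 38, sum = 144
Change 3: A[1] 39 -> 37, delta = -2, sum = 142
Change 4: A[6] -14 -> 36, delta = 50, sum = 192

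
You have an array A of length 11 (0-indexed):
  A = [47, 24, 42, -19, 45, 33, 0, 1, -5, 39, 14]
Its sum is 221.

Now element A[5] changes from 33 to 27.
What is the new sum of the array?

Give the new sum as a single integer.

Old value at index 5: 33
New value at index 5: 27
Delta = 27 - 33 = -6
New sum = old_sum + delta = 221 + (-6) = 215

Answer: 215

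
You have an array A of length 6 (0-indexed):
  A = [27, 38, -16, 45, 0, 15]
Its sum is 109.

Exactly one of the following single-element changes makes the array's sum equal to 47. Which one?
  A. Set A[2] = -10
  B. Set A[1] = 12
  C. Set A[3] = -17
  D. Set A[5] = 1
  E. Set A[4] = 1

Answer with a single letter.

Answer: C

Derivation:
Option A: A[2] -16->-10, delta=6, new_sum=109+(6)=115
Option B: A[1] 38->12, delta=-26, new_sum=109+(-26)=83
Option C: A[3] 45->-17, delta=-62, new_sum=109+(-62)=47 <-- matches target
Option D: A[5] 15->1, delta=-14, new_sum=109+(-14)=95
Option E: A[4] 0->1, delta=1, new_sum=109+(1)=110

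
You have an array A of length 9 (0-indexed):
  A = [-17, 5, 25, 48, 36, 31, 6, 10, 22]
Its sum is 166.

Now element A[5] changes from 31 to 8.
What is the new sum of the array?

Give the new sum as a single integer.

Answer: 143

Derivation:
Old value at index 5: 31
New value at index 5: 8
Delta = 8 - 31 = -23
New sum = old_sum + delta = 166 + (-23) = 143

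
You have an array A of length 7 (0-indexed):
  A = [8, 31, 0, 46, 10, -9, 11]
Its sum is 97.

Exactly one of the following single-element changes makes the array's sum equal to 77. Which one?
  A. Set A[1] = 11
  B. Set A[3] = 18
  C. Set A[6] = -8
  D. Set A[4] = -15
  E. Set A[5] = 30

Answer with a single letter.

Option A: A[1] 31->11, delta=-20, new_sum=97+(-20)=77 <-- matches target
Option B: A[3] 46->18, delta=-28, new_sum=97+(-28)=69
Option C: A[6] 11->-8, delta=-19, new_sum=97+(-19)=78
Option D: A[4] 10->-15, delta=-25, new_sum=97+(-25)=72
Option E: A[5] -9->30, delta=39, new_sum=97+(39)=136

Answer: A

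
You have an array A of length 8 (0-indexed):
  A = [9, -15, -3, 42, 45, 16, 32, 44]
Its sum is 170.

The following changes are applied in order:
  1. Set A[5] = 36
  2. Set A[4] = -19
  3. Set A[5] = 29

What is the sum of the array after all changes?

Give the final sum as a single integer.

Answer: 119

Derivation:
Initial sum: 170
Change 1: A[5] 16 -> 36, delta = 20, sum = 190
Change 2: A[4] 45 -> -19, delta = -64, sum = 126
Change 3: A[5] 36 -> 29, delta = -7, sum = 119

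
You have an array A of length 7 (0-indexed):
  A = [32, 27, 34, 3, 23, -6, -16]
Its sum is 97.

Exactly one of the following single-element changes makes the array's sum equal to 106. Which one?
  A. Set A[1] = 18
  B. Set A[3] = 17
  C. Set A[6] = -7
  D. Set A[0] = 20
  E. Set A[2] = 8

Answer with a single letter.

Answer: C

Derivation:
Option A: A[1] 27->18, delta=-9, new_sum=97+(-9)=88
Option B: A[3] 3->17, delta=14, new_sum=97+(14)=111
Option C: A[6] -16->-7, delta=9, new_sum=97+(9)=106 <-- matches target
Option D: A[0] 32->20, delta=-12, new_sum=97+(-12)=85
Option E: A[2] 34->8, delta=-26, new_sum=97+(-26)=71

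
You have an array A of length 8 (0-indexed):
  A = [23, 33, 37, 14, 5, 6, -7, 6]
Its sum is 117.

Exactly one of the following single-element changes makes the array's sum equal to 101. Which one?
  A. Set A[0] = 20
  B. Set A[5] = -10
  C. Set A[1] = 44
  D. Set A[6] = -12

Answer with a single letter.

Answer: B

Derivation:
Option A: A[0] 23->20, delta=-3, new_sum=117+(-3)=114
Option B: A[5] 6->-10, delta=-16, new_sum=117+(-16)=101 <-- matches target
Option C: A[1] 33->44, delta=11, new_sum=117+(11)=128
Option D: A[6] -7->-12, delta=-5, new_sum=117+(-5)=112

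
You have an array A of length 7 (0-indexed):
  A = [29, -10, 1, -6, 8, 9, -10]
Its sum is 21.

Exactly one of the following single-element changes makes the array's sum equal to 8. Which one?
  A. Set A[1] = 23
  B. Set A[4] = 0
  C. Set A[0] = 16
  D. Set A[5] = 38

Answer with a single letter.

Option A: A[1] -10->23, delta=33, new_sum=21+(33)=54
Option B: A[4] 8->0, delta=-8, new_sum=21+(-8)=13
Option C: A[0] 29->16, delta=-13, new_sum=21+(-13)=8 <-- matches target
Option D: A[5] 9->38, delta=29, new_sum=21+(29)=50

Answer: C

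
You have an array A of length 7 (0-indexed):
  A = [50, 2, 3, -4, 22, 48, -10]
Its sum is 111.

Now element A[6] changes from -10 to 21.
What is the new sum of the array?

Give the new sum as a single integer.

Answer: 142

Derivation:
Old value at index 6: -10
New value at index 6: 21
Delta = 21 - -10 = 31
New sum = old_sum + delta = 111 + (31) = 142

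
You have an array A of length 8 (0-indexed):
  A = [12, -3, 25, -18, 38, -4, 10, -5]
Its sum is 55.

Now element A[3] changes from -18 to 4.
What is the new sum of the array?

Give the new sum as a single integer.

Old value at index 3: -18
New value at index 3: 4
Delta = 4 - -18 = 22
New sum = old_sum + delta = 55 + (22) = 77

Answer: 77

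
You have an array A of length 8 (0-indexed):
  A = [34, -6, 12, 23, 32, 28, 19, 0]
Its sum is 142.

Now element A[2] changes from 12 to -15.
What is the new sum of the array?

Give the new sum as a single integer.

Answer: 115

Derivation:
Old value at index 2: 12
New value at index 2: -15
Delta = -15 - 12 = -27
New sum = old_sum + delta = 142 + (-27) = 115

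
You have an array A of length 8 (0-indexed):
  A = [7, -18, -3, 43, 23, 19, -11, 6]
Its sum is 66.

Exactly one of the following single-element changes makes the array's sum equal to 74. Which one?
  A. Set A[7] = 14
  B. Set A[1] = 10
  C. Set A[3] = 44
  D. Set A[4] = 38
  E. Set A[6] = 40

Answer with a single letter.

Answer: A

Derivation:
Option A: A[7] 6->14, delta=8, new_sum=66+(8)=74 <-- matches target
Option B: A[1] -18->10, delta=28, new_sum=66+(28)=94
Option C: A[3] 43->44, delta=1, new_sum=66+(1)=67
Option D: A[4] 23->38, delta=15, new_sum=66+(15)=81
Option E: A[6] -11->40, delta=51, new_sum=66+(51)=117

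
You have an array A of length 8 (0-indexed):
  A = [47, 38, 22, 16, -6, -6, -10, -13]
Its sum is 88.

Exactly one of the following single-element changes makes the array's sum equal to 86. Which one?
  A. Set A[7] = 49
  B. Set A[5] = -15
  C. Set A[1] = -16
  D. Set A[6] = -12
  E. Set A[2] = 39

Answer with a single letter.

Answer: D

Derivation:
Option A: A[7] -13->49, delta=62, new_sum=88+(62)=150
Option B: A[5] -6->-15, delta=-9, new_sum=88+(-9)=79
Option C: A[1] 38->-16, delta=-54, new_sum=88+(-54)=34
Option D: A[6] -10->-12, delta=-2, new_sum=88+(-2)=86 <-- matches target
Option E: A[2] 22->39, delta=17, new_sum=88+(17)=105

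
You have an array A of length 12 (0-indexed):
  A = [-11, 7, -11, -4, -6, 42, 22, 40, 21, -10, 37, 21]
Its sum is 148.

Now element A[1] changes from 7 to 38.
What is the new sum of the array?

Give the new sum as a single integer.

Old value at index 1: 7
New value at index 1: 38
Delta = 38 - 7 = 31
New sum = old_sum + delta = 148 + (31) = 179

Answer: 179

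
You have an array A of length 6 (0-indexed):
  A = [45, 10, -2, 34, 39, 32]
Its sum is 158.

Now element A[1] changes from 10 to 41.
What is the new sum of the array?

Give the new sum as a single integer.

Answer: 189

Derivation:
Old value at index 1: 10
New value at index 1: 41
Delta = 41 - 10 = 31
New sum = old_sum + delta = 158 + (31) = 189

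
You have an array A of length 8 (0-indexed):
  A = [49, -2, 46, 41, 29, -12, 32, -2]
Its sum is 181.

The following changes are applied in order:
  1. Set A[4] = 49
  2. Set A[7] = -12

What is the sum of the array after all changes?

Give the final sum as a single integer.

Answer: 191

Derivation:
Initial sum: 181
Change 1: A[4] 29 -> 49, delta = 20, sum = 201
Change 2: A[7] -2 -> -12, delta = -10, sum = 191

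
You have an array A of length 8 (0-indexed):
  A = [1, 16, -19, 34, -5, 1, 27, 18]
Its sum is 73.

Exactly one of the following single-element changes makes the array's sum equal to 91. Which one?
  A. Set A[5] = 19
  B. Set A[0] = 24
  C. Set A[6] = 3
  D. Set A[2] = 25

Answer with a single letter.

Option A: A[5] 1->19, delta=18, new_sum=73+(18)=91 <-- matches target
Option B: A[0] 1->24, delta=23, new_sum=73+(23)=96
Option C: A[6] 27->3, delta=-24, new_sum=73+(-24)=49
Option D: A[2] -19->25, delta=44, new_sum=73+(44)=117

Answer: A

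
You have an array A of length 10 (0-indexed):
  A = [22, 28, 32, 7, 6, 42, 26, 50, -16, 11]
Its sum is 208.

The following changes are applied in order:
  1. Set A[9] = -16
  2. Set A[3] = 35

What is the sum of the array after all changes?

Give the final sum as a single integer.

Initial sum: 208
Change 1: A[9] 11 -> -16, delta = -27, sum = 181
Change 2: A[3] 7 -> 35, delta = 28, sum = 209

Answer: 209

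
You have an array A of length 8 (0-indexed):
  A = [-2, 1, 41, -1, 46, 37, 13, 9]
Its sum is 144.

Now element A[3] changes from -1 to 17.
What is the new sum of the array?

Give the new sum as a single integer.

Old value at index 3: -1
New value at index 3: 17
Delta = 17 - -1 = 18
New sum = old_sum + delta = 144 + (18) = 162

Answer: 162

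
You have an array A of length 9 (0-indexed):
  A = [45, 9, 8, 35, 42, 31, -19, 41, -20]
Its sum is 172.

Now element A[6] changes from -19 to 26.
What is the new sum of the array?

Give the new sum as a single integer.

Answer: 217

Derivation:
Old value at index 6: -19
New value at index 6: 26
Delta = 26 - -19 = 45
New sum = old_sum + delta = 172 + (45) = 217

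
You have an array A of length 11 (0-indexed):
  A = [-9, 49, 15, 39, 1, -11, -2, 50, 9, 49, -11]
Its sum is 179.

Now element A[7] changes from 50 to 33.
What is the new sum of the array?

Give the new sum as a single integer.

Old value at index 7: 50
New value at index 7: 33
Delta = 33 - 50 = -17
New sum = old_sum + delta = 179 + (-17) = 162

Answer: 162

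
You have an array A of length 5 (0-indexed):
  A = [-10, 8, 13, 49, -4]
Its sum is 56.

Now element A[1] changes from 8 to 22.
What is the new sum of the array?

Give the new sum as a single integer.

Answer: 70

Derivation:
Old value at index 1: 8
New value at index 1: 22
Delta = 22 - 8 = 14
New sum = old_sum + delta = 56 + (14) = 70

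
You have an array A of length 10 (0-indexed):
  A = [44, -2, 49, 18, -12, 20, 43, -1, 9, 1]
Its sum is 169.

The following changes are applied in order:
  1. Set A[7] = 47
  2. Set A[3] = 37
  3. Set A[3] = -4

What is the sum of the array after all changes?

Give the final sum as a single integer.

Answer: 195

Derivation:
Initial sum: 169
Change 1: A[7] -1 -> 47, delta = 48, sum = 217
Change 2: A[3] 18 -> 37, delta = 19, sum = 236
Change 3: A[3] 37 -> -4, delta = -41, sum = 195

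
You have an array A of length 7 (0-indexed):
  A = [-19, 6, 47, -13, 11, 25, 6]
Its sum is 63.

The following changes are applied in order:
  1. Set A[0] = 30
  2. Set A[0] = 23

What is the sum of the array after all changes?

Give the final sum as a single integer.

Initial sum: 63
Change 1: A[0] -19 -> 30, delta = 49, sum = 112
Change 2: A[0] 30 -> 23, delta = -7, sum = 105

Answer: 105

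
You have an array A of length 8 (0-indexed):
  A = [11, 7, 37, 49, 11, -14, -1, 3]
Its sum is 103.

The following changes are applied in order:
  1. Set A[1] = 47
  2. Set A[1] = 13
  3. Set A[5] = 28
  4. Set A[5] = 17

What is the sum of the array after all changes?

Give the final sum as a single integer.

Initial sum: 103
Change 1: A[1] 7 -> 47, delta = 40, sum = 143
Change 2: A[1] 47 -> 13, delta = -34, sum = 109
Change 3: A[5] -14 -> 28, delta = 42, sum = 151
Change 4: A[5] 28 -> 17, delta = -11, sum = 140

Answer: 140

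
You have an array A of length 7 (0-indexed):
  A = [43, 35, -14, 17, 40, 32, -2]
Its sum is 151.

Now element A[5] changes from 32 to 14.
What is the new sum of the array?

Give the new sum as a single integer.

Old value at index 5: 32
New value at index 5: 14
Delta = 14 - 32 = -18
New sum = old_sum + delta = 151 + (-18) = 133

Answer: 133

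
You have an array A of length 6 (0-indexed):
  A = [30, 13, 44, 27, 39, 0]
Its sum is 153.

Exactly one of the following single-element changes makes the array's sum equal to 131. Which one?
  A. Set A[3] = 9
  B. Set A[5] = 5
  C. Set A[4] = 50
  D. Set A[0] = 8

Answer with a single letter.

Answer: D

Derivation:
Option A: A[3] 27->9, delta=-18, new_sum=153+(-18)=135
Option B: A[5] 0->5, delta=5, new_sum=153+(5)=158
Option C: A[4] 39->50, delta=11, new_sum=153+(11)=164
Option D: A[0] 30->8, delta=-22, new_sum=153+(-22)=131 <-- matches target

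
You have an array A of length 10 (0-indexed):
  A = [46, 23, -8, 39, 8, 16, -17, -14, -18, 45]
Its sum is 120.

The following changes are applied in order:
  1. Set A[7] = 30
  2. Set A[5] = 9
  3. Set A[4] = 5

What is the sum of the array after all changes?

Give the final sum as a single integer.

Answer: 154

Derivation:
Initial sum: 120
Change 1: A[7] -14 -> 30, delta = 44, sum = 164
Change 2: A[5] 16 -> 9, delta = -7, sum = 157
Change 3: A[4] 8 -> 5, delta = -3, sum = 154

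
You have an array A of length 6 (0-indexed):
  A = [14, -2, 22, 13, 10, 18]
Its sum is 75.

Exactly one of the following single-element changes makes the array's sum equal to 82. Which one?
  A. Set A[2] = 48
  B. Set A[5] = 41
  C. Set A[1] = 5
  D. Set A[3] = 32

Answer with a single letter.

Answer: C

Derivation:
Option A: A[2] 22->48, delta=26, new_sum=75+(26)=101
Option B: A[5] 18->41, delta=23, new_sum=75+(23)=98
Option C: A[1] -2->5, delta=7, new_sum=75+(7)=82 <-- matches target
Option D: A[3] 13->32, delta=19, new_sum=75+(19)=94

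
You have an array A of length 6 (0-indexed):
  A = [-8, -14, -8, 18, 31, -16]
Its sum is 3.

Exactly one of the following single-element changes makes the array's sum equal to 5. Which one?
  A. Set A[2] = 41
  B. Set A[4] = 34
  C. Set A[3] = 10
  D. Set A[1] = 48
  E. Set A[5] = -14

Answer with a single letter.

Option A: A[2] -8->41, delta=49, new_sum=3+(49)=52
Option B: A[4] 31->34, delta=3, new_sum=3+(3)=6
Option C: A[3] 18->10, delta=-8, new_sum=3+(-8)=-5
Option D: A[1] -14->48, delta=62, new_sum=3+(62)=65
Option E: A[5] -16->-14, delta=2, new_sum=3+(2)=5 <-- matches target

Answer: E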